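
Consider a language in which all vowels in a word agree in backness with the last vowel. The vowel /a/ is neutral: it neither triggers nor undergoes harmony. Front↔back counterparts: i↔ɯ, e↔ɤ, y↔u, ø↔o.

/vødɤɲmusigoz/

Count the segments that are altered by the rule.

2

/ø/ harmonizes with /o/ ([+back]) → [o]
/i/ harmonizes with /o/ ([+back]) → [ɯ]
2 segments change.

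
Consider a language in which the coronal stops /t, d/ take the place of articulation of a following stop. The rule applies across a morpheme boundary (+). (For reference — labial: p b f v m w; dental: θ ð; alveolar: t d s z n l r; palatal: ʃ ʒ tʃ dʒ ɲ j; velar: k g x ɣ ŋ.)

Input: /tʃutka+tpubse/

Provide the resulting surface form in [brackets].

[tʃukka+ppubse]

/t/ before /k/ (velar) → [k]
/t/ before /p/ (labial) → [p]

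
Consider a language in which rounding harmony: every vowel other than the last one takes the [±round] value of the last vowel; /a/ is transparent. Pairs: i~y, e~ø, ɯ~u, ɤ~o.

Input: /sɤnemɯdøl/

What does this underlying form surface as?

/ɤ/ harmonizes with /ø/ ([+round]) → [o]
/e/ harmonizes with /ø/ ([+round]) → [ø]
/ɯ/ harmonizes with /ø/ ([+round]) → [u]

[sonømudøl]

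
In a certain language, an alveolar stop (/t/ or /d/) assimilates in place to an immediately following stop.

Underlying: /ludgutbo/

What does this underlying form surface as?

[luggupbo]

/d/ before /g/ (velar) → [g]
/t/ before /b/ (labial) → [p]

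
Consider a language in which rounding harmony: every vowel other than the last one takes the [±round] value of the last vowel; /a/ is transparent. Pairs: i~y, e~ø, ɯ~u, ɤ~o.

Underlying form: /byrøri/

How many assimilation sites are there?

/y/ harmonizes with /i/ ([-round]) → [i]
/ø/ harmonizes with /i/ ([-round]) → [e]
2 segments change.

2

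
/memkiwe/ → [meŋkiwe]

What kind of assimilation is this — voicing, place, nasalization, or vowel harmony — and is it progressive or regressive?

place assimilation, regressive

/m/→[ŋ].
Each target copies a feature from the following segment, so the direction is regressive.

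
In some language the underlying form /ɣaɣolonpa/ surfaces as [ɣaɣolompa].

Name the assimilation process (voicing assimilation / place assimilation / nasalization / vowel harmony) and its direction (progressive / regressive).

place assimilation, regressive

/n/→[m].
Each target copies a feature from the following segment, so the direction is regressive.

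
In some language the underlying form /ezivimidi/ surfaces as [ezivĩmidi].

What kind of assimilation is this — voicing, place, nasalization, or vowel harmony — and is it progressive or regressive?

/i/→[ĩ].
Each target copies a feature from the following segment, so the direction is regressive.

nasalization, regressive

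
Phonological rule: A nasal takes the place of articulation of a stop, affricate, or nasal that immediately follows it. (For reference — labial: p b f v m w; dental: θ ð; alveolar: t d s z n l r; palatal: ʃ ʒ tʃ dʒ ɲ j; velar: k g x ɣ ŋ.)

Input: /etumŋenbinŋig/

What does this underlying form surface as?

[etuŋŋembiŋŋig]

/m/ before /ŋ/ (velar) → [ŋ]
/n/ before /b/ (labial) → [m]
/n/ before /ŋ/ (velar) → [ŋ]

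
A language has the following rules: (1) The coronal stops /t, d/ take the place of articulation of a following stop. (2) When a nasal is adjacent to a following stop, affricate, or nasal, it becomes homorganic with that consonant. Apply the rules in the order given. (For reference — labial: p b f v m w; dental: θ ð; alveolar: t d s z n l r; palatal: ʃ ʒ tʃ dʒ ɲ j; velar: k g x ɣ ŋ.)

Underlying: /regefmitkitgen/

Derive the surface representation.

Rule 1: /t/ before /k/ (velar) → [k]
Rule 1: /t/ before /g/ (velar) → [k]
After rule 1: regefmikkikgen
Rule 2: no segment meets the rule's conditions; no change.

[regefmikkikgen]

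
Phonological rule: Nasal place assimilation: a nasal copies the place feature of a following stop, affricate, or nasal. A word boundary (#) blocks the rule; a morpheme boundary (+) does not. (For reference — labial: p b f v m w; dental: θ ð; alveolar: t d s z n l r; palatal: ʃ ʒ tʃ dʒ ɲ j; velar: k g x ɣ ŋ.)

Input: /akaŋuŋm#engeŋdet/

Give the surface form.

/ŋ/ before /m/ (labial) → [m]
/n/ before /g/ (velar) → [ŋ]
/ŋ/ before /d/ (alveolar) → [n]

[akaŋumm#eŋgendet]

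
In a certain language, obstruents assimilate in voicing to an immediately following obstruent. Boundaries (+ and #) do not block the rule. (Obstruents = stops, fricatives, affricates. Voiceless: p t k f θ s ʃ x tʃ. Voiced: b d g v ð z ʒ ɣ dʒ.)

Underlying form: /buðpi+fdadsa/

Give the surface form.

/ð/ before /p/ (voiceless) → [θ]
/f/ before /d/ (voiced) → [v]
/d/ before /s/ (voiceless) → [t]

[buθpi+vdatsa]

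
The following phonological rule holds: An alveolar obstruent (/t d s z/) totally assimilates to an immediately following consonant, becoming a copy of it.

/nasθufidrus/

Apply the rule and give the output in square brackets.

[naθθufirrus]

/s/ before /θ/ → [θ] (total assimilation)
/d/ before /r/ → [r] (total assimilation)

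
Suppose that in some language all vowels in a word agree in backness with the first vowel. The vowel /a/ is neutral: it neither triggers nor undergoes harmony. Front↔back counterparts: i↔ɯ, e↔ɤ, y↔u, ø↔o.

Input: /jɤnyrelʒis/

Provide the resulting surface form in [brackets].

[jɤnurɤlʒɯs]

/y/ harmonizes with /ɤ/ ([+back]) → [u]
/e/ harmonizes with /ɤ/ ([+back]) → [ɤ]
/i/ harmonizes with /ɤ/ ([+back]) → [ɯ]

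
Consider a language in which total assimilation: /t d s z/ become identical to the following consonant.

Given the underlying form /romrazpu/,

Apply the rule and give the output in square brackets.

[romrappu]

/z/ before /p/ → [p] (total assimilation)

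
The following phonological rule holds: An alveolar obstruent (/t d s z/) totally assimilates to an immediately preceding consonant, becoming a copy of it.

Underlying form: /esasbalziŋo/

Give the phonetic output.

/z/ after /l/ → [l] (total assimilation)

[esasballiŋo]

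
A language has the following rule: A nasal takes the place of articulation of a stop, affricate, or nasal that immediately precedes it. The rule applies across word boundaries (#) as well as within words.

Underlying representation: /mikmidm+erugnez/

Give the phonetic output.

/m/ after /k/ (velar) → [ŋ]
/m/ after /d/ (alveolar) → [n]
/n/ after /g/ (velar) → [ŋ]

[mikŋidn+erugŋez]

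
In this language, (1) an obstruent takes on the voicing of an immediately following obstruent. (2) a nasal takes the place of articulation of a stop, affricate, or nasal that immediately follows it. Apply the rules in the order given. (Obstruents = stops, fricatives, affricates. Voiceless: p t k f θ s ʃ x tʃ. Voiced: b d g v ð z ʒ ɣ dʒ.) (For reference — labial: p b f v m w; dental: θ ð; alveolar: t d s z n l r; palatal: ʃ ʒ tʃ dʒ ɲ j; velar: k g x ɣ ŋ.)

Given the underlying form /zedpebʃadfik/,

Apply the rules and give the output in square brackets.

Rule 1: /d/ before /p/ (voiceless) → [t]
Rule 1: /b/ before /ʃ/ (voiceless) → [p]
Rule 1: /d/ before /f/ (voiceless) → [t]
After rule 1: zetpepʃatfik
Rule 2: no segment meets the rule's conditions; no change.

[zetpepʃatfik]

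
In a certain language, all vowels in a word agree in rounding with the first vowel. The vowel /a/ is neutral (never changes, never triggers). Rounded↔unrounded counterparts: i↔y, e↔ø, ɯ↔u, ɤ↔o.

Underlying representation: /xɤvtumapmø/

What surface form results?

[xɤvtɯmapme]

/u/ harmonizes with /ɤ/ ([-round]) → [ɯ]
/ø/ harmonizes with /ɤ/ ([-round]) → [e]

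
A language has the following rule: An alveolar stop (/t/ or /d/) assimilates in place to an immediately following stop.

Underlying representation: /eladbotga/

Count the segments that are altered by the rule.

2

/d/ before /b/ (labial) → [b]
/t/ before /g/ (velar) → [k]
2 segments change.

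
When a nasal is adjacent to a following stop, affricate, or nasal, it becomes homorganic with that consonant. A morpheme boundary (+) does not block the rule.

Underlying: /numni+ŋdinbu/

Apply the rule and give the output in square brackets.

[nunni+ndimbu]

/m/ before /n/ (alveolar) → [n]
/ŋ/ before /d/ (alveolar) → [n]
/n/ before /b/ (labial) → [m]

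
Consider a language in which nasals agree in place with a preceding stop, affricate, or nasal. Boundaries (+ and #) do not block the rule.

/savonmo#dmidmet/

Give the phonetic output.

[savonno#dnidnet]

/m/ after /n/ (alveolar) → [n]
/m/ after /d/ (alveolar) → [n]
/m/ after /d/ (alveolar) → [n]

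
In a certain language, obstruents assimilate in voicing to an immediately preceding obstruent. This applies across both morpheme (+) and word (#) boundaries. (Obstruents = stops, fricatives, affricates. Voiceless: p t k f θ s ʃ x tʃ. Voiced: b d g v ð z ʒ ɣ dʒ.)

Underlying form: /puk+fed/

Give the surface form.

[puk+fed]

no segment meets the rule's conditions; no change.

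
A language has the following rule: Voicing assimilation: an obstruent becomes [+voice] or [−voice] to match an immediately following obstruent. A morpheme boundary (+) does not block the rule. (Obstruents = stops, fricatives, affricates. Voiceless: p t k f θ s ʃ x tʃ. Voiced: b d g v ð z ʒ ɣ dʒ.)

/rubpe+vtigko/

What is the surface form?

[ruppe+ftikko]

/b/ before /p/ (voiceless) → [p]
/v/ before /t/ (voiceless) → [f]
/g/ before /k/ (voiceless) → [k]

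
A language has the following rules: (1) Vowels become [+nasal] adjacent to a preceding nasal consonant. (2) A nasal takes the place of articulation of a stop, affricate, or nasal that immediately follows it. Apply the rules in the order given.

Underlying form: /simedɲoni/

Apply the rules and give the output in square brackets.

[simẽdɲõnĩ]

Rule 1: /e/ after nasal /m/ → [ẽ]
Rule 1: /o/ after nasal /ɲ/ → [õ]
Rule 1: /i/ after nasal /n/ → [ĩ]
After rule 1: simẽdɲõnĩ
Rule 2: no segment meets the rule's conditions; no change.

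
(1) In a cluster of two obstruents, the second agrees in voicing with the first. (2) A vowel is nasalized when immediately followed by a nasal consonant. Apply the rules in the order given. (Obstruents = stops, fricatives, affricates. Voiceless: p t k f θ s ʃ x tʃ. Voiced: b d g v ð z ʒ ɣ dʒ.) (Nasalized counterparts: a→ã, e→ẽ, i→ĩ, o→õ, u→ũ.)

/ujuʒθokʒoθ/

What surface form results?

Rule 1: /θ/ after /ʒ/ (voiced) → [ð]
Rule 1: /ʒ/ after /k/ (voiceless) → [ʃ]
After rule 1: ujuʒðokʃoθ
Rule 2: no segment meets the rule's conditions; no change.

[ujuʒðokʃoθ]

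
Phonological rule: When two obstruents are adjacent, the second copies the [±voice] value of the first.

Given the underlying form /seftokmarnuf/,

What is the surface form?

[seftokmarnuf]

no segment meets the rule's conditions; no change.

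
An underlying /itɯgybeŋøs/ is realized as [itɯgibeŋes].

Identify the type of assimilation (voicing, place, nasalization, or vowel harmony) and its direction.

vowel harmony, progressive

/y/→[i] /ø/→[e].
Vowels agree with the first vowel, so the harmony is progressive.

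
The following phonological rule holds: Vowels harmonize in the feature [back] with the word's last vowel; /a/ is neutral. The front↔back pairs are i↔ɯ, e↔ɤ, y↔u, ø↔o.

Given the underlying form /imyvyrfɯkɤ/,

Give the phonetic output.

[ɯmuvurfɯkɤ]

/i/ harmonizes with /ɤ/ ([+back]) → [ɯ]
/y/ harmonizes with /ɤ/ ([+back]) → [u]
/y/ harmonizes with /ɤ/ ([+back]) → [u]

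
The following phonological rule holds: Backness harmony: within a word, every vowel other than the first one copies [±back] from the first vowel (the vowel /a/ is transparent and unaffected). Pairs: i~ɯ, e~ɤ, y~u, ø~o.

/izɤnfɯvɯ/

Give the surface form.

/ɤ/ harmonizes with /i/ ([-back]) → [e]
/ɯ/ harmonizes with /i/ ([-back]) → [i]
/ɯ/ harmonizes with /i/ ([-back]) → [i]

[izenfivi]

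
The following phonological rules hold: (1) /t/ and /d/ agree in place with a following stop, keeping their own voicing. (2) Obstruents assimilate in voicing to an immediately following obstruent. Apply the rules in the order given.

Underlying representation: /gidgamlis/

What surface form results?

Rule 1: /d/ before /g/ (velar) → [g]
After rule 1: giggamlis
Rule 2: no segment meets the rule's conditions; no change.

[giggamlis]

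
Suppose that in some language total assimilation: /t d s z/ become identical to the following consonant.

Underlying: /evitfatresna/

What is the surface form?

/t/ before /f/ → [f] (total assimilation)
/t/ before /r/ → [r] (total assimilation)
/s/ before /n/ → [n] (total assimilation)

[eviffarrenna]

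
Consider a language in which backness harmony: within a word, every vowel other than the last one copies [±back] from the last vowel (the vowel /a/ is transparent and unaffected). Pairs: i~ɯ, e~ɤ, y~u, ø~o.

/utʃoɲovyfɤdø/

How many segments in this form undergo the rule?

/u/ harmonizes with /ø/ ([-back]) → [y]
/o/ harmonizes with /ø/ ([-back]) → [ø]
/o/ harmonizes with /ø/ ([-back]) → [ø]
/ɤ/ harmonizes with /ø/ ([-back]) → [e]
4 segments change.

4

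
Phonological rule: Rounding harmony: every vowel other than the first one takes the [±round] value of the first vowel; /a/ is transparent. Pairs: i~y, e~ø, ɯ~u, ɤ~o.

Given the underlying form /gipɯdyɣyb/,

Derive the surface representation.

[gipɯdiɣib]

/y/ harmonizes with /i/ ([-round]) → [i]
/y/ harmonizes with /i/ ([-round]) → [i]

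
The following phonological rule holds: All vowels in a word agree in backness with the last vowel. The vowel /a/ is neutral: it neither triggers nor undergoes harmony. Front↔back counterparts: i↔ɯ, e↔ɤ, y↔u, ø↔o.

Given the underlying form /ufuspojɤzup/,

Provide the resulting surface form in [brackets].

[ufuspojɤzup]

no segment meets the rule's conditions; no change.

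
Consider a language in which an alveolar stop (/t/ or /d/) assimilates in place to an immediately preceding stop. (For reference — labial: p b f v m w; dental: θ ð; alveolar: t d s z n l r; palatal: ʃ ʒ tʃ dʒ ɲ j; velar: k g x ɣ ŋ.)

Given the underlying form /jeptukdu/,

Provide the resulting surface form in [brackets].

[jeppukgu]

/t/ after /p/ (labial) → [p]
/d/ after /k/ (velar) → [g]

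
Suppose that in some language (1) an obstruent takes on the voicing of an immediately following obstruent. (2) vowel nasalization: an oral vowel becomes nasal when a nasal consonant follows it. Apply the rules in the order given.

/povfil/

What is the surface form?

Rule 1: /v/ before /f/ (voiceless) → [f]
After rule 1: poffil
Rule 2: no segment meets the rule's conditions; no change.

[poffil]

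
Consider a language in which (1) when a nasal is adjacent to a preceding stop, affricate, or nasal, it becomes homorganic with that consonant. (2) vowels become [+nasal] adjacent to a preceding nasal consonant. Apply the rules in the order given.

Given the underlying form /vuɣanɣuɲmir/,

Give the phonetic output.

[vuɣanɣuɲɲĩr]

Rule 1: /m/ after /ɲ/ (palatal) → [ɲ]
After rule 1: vuɣanɣuɲɲir
Rule 2: /i/ after nasal /ɲ/ → [ĩ]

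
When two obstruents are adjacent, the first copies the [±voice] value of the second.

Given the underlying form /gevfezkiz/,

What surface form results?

[geffeskiz]

/v/ before /f/ (voiceless) → [f]
/z/ before /k/ (voiceless) → [s]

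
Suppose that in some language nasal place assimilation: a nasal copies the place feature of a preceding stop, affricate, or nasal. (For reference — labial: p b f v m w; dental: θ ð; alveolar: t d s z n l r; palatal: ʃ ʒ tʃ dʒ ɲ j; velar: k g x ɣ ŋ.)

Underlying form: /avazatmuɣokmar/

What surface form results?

[avazatnuɣokŋar]

/m/ after /t/ (alveolar) → [n]
/m/ after /k/ (velar) → [ŋ]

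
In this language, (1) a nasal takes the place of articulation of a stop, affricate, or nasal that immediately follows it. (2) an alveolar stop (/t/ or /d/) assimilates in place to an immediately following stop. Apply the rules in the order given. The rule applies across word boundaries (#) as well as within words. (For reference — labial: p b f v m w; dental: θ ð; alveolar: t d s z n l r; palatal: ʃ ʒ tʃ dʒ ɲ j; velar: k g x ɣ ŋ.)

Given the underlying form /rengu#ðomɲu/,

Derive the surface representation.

Rule 1: /n/ before /g/ (velar) → [ŋ]
Rule 1: /m/ before /ɲ/ (palatal) → [ɲ]
After rule 1: reŋgu#ðoɲɲu
Rule 2: no segment meets the rule's conditions; no change.

[reŋgu#ðoɲɲu]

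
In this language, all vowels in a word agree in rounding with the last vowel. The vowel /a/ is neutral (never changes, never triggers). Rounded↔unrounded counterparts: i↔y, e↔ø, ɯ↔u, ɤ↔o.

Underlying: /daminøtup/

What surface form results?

[damynøtup]

/i/ harmonizes with /u/ ([+round]) → [y]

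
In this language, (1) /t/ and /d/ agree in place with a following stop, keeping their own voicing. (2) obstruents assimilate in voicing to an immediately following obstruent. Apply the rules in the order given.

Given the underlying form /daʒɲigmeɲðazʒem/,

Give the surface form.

Rule 1: no segment meets the rule's conditions; no change.
After rule 1: daʒɲigmeɲðazʒem
Rule 2: no segment meets the rule's conditions; no change.

[daʒɲigmeɲðazʒem]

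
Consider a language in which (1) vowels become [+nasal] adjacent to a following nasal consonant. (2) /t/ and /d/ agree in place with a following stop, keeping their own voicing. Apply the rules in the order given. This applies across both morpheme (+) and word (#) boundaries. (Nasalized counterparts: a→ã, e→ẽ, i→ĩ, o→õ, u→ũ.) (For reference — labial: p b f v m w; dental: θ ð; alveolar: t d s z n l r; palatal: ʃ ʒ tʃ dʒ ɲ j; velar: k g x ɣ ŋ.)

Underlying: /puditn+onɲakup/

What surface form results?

Rule 1: /o/ before nasal /n/ → [õ]
After rule 1: puditn+õnɲakup
Rule 2: no segment meets the rule's conditions; no change.

[puditn+õnɲakup]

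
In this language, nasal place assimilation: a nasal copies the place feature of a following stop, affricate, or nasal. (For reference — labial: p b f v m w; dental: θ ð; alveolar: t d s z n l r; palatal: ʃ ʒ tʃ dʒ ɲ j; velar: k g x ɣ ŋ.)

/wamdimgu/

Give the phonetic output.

[wandiŋgu]

/m/ before /d/ (alveolar) → [n]
/m/ before /g/ (velar) → [ŋ]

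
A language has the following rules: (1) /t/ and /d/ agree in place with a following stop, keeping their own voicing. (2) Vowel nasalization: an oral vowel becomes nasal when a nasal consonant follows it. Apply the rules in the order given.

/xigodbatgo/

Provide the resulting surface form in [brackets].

[xigobbakgo]

Rule 1: /d/ before /b/ (labial) → [b]
Rule 1: /t/ before /g/ (velar) → [k]
After rule 1: xigobbakgo
Rule 2: no segment meets the rule's conditions; no change.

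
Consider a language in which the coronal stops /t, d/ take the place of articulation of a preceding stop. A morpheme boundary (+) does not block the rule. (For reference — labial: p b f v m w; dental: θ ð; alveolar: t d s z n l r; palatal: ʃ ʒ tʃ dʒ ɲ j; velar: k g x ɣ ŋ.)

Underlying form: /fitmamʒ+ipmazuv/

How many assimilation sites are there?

0

No segment meets the rule's conditions.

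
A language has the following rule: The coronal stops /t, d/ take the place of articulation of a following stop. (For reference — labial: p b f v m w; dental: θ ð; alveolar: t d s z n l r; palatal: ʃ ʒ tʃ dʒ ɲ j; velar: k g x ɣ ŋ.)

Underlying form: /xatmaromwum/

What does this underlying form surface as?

[xatmaromwum]

no segment meets the rule's conditions; no change.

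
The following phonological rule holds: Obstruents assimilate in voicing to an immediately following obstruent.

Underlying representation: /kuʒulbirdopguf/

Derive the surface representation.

[kuʒulbirdobguf]

/p/ before /g/ (voiced) → [b]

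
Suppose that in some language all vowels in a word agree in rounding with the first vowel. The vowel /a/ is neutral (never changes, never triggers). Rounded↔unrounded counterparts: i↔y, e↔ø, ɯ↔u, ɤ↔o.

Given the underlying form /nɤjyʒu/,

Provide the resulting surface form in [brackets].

/y/ harmonizes with /ɤ/ ([-round]) → [i]
/u/ harmonizes with /ɤ/ ([-round]) → [ɯ]

[nɤjiʒɯ]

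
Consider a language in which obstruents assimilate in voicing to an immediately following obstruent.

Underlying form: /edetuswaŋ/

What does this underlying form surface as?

[edetuswaŋ]

no segment meets the rule's conditions; no change.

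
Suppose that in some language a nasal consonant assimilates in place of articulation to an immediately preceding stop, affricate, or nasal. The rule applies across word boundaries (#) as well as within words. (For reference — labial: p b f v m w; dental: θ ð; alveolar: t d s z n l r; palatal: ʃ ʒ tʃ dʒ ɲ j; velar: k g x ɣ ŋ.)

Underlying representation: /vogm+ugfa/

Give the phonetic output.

/m/ after /g/ (velar) → [ŋ]

[vogŋ+ugfa]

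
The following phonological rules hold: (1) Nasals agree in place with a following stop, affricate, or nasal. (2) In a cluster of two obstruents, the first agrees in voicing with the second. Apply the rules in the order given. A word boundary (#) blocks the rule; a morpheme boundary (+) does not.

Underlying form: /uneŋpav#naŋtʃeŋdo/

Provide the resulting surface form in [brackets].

Rule 1: /ŋ/ before /p/ (labial) → [m]
Rule 1: /ŋ/ before /tʃ/ (palatal) → [ɲ]
Rule 1: /ŋ/ before /d/ (alveolar) → [n]
After rule 1: unempav#naɲtʃendo
Rule 2: no segment meets the rule's conditions; no change.

[unempav#naɲtʃendo]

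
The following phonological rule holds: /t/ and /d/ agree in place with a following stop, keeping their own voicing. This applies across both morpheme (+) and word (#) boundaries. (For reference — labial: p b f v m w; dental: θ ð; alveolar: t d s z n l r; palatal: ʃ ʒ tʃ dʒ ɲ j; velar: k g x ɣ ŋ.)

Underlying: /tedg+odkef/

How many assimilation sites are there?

2

/d/ before /g/ (velar) → [g]
/d/ before /k/ (velar) → [g]
2 segments change.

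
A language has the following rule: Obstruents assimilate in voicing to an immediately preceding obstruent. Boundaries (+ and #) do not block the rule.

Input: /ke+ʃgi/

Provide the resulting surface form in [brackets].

[ke+ʃki]

/g/ after /ʃ/ (voiceless) → [k]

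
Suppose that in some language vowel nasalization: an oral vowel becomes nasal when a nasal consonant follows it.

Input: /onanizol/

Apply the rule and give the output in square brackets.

/o/ before nasal /n/ → [õ]
/a/ before nasal /n/ → [ã]

[õnãnizol]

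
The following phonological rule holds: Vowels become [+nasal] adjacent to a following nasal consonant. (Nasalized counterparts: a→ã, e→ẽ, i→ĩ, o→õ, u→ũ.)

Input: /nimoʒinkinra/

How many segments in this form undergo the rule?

/i/ before nasal /m/ → [ĩ]
/i/ before nasal /n/ → [ĩ]
/i/ before nasal /n/ → [ĩ]
3 segments change.

3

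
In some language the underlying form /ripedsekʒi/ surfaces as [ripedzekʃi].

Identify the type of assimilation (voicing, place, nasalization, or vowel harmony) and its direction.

/s/→[z] /ʒ/→[ʃ].
Each target copies a feature from the preceding segment, so the direction is progressive.

voicing assimilation, progressive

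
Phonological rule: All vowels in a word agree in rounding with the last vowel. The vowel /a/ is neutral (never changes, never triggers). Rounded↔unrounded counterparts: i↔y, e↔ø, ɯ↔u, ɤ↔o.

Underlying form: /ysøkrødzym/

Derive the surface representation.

no segment meets the rule's conditions; no change.

[ysøkrødzym]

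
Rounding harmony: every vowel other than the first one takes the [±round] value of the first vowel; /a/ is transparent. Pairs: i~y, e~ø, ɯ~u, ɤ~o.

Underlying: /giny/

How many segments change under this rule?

/y/ harmonizes with /i/ ([-round]) → [i]
1 segment changes.

1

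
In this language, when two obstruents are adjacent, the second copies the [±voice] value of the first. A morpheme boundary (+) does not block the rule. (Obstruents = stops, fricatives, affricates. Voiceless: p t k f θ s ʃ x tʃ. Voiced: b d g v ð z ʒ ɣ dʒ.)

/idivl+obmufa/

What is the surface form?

no segment meets the rule's conditions; no change.

[idivl+obmufa]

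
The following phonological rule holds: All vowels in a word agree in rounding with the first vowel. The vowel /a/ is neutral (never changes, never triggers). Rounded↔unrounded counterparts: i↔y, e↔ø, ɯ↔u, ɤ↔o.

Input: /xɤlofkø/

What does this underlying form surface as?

/o/ harmonizes with /ɤ/ ([-round]) → [ɤ]
/ø/ harmonizes with /ɤ/ ([-round]) → [e]

[xɤlɤfke]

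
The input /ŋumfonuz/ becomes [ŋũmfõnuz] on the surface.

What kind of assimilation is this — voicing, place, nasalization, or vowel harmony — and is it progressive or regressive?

/u/→[ũ] /o/→[õ].
Each target copies a feature from the following segment, so the direction is regressive.

nasalization, regressive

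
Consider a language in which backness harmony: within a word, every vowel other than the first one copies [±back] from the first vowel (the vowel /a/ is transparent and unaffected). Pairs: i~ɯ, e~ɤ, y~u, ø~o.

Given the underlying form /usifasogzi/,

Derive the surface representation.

/i/ harmonizes with /u/ ([+back]) → [ɯ]
/i/ harmonizes with /u/ ([+back]) → [ɯ]

[usɯfasogzɯ]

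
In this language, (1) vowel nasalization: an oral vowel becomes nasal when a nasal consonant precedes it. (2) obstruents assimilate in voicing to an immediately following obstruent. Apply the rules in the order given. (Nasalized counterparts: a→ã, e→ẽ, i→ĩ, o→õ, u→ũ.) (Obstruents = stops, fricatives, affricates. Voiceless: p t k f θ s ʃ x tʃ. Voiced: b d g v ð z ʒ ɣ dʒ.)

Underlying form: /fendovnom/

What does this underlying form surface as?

Rule 1: /o/ after nasal /n/ → [õ]
After rule 1: fendovnõm
Rule 2: no segment meets the rule's conditions; no change.

[fendovnõm]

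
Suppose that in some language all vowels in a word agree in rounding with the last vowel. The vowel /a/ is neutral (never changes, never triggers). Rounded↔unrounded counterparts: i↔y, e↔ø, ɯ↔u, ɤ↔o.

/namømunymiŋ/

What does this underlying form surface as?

[namemɯnimiŋ]

/ø/ harmonizes with /i/ ([-round]) → [e]
/u/ harmonizes with /i/ ([-round]) → [ɯ]
/y/ harmonizes with /i/ ([-round]) → [i]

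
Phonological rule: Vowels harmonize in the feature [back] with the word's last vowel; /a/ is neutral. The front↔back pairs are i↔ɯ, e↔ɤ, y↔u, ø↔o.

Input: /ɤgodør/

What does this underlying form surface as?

[egødør]

/ɤ/ harmonizes with /ø/ ([-back]) → [e]
/o/ harmonizes with /ø/ ([-back]) → [ø]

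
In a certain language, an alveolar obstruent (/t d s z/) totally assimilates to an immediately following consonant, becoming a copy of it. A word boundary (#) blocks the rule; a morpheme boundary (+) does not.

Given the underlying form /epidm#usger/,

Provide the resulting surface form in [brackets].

[epimm#ugger]

/d/ before /m/ → [m] (total assimilation)
/s/ before /g/ → [g] (total assimilation)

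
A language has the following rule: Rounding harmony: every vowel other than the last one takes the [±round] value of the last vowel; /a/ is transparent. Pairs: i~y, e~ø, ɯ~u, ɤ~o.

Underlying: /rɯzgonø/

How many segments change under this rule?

1

/ɯ/ harmonizes with /ø/ ([+round]) → [u]
1 segment changes.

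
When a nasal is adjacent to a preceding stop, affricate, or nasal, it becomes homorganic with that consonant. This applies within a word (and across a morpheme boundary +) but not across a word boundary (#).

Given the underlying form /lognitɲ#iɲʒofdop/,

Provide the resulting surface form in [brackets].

/n/ after /g/ (velar) → [ŋ]
/ɲ/ after /t/ (alveolar) → [n]

[logŋitn#iɲʒofdop]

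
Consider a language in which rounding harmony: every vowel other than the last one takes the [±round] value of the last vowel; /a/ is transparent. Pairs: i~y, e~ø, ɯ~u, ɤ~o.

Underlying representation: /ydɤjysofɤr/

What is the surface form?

/y/ harmonizes with /ɤ/ ([-round]) → [i]
/y/ harmonizes with /ɤ/ ([-round]) → [i]
/o/ harmonizes with /ɤ/ ([-round]) → [ɤ]

[idɤjisɤfɤr]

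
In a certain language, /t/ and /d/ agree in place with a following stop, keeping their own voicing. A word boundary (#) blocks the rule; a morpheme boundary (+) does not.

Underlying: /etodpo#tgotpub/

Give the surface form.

[etobpo#kgoppub]

/d/ before /p/ (labial) → [b]
/t/ before /g/ (velar) → [k]
/t/ before /p/ (labial) → [p]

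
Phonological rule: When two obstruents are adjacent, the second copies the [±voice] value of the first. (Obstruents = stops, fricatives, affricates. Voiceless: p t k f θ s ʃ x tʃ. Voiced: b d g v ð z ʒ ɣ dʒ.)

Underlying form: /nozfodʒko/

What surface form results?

[nozvodʒgo]

/f/ after /z/ (voiced) → [v]
/k/ after /dʒ/ (voiced) → [g]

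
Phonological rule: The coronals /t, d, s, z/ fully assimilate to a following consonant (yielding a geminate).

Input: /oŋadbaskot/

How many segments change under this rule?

/d/ before /b/ → [b] (total assimilation)
/s/ before /k/ → [k] (total assimilation)
2 segments change.

2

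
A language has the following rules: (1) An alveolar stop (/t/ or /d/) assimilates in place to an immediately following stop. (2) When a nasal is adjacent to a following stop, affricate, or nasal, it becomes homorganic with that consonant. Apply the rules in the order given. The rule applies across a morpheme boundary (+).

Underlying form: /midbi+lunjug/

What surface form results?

[mibbi+lunjug]

Rule 1: /d/ before /b/ (labial) → [b]
After rule 1: mibbi+lunjug
Rule 2: no segment meets the rule's conditions; no change.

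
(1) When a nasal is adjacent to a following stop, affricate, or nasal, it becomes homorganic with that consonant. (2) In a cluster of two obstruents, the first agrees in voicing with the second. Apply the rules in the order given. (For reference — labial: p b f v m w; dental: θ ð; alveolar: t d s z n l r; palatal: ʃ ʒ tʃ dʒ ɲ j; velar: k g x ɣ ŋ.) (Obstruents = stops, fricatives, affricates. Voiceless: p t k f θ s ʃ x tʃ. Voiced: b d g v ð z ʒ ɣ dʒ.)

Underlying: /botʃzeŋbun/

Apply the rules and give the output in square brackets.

Rule 1: /ŋ/ before /b/ (labial) → [m]
After rule 1: botʃzembun
Rule 2: /tʃ/ before /z/ (voiced) → [dʒ]

[bodʒzembun]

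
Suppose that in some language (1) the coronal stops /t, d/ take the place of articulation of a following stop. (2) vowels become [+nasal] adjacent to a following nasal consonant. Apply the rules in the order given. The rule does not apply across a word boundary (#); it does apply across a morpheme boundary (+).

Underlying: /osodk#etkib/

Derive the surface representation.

Rule 1: /d/ before /k/ (velar) → [g]
Rule 1: /t/ before /k/ (velar) → [k]
After rule 1: osogk#ekkib
Rule 2: no segment meets the rule's conditions; no change.

[osogk#ekkib]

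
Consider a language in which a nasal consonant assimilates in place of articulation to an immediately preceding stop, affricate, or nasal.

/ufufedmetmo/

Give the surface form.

/m/ after /d/ (alveolar) → [n]
/m/ after /t/ (alveolar) → [n]

[ufufednetno]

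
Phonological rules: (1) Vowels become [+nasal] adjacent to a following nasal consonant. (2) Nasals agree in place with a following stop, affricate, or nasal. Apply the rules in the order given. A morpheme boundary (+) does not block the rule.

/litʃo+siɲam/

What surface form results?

[litʃo+sĩɲãm]

Rule 1: /i/ before nasal /ɲ/ → [ĩ]
Rule 1: /a/ before nasal /m/ → [ã]
After rule 1: litʃo+sĩɲãm
Rule 2: no segment meets the rule's conditions; no change.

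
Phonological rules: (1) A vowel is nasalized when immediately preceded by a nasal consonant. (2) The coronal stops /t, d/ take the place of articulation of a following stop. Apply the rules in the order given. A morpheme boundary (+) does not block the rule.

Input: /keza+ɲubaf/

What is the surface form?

[keza+ɲũbaf]

Rule 1: /u/ after nasal /ɲ/ → [ũ]
After rule 1: keza+ɲũbaf
Rule 2: no segment meets the rule's conditions; no change.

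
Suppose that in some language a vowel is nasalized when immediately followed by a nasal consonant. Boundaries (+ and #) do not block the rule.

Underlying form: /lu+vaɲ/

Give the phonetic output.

[lu+vãɲ]

/a/ before nasal /ɲ/ → [ã]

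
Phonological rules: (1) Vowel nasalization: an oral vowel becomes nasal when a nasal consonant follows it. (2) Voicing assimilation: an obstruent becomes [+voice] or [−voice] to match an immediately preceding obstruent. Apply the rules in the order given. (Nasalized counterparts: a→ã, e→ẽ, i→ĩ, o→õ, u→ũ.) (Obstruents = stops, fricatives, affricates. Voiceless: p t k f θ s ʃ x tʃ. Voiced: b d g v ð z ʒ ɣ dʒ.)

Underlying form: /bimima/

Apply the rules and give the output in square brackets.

Rule 1: /i/ before nasal /m/ → [ĩ]
Rule 1: /i/ before nasal /m/ → [ĩ]
After rule 1: bĩmĩma
Rule 2: no segment meets the rule's conditions; no change.

[bĩmĩma]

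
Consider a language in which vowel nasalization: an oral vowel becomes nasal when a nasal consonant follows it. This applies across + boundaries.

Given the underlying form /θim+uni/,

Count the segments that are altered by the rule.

/i/ before nasal /m/ → [ĩ]
/u/ before nasal /n/ → [ũ]
2 segments change.

2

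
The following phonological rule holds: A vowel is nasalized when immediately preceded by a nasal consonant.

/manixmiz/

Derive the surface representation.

[mãnĩxmĩz]

/a/ after nasal /m/ → [ã]
/i/ after nasal /n/ → [ĩ]
/i/ after nasal /m/ → [ĩ]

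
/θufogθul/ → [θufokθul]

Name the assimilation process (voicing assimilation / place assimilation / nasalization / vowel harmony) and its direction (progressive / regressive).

/g/→[k].
Each target copies a feature from the following segment, so the direction is regressive.

voicing assimilation, regressive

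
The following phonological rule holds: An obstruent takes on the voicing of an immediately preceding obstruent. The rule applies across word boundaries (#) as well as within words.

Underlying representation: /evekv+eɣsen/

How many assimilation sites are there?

/v/ after /k/ (voiceless) → [f]
/s/ after /ɣ/ (voiced) → [z]
2 segments change.

2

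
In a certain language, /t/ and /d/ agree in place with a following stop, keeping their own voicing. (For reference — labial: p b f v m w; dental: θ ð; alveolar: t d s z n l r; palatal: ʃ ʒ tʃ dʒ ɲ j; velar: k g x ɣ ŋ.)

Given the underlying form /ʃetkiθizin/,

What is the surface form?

[ʃekkiθizin]

/t/ before /k/ (velar) → [k]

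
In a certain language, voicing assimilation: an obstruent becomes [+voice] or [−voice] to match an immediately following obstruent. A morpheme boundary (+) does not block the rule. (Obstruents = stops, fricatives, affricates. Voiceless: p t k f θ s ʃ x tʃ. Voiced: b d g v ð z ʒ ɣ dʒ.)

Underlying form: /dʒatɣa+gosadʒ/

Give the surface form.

/t/ before /ɣ/ (voiced) → [d]

[dʒadɣa+gosadʒ]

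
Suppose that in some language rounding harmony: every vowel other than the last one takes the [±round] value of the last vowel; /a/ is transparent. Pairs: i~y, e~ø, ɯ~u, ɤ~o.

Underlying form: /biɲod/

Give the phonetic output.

[byɲod]

/i/ harmonizes with /o/ ([+round]) → [y]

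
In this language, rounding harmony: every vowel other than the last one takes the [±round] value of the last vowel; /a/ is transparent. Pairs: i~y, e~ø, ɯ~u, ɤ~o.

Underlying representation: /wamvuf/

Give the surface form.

[wamvuf]

no segment meets the rule's conditions; no change.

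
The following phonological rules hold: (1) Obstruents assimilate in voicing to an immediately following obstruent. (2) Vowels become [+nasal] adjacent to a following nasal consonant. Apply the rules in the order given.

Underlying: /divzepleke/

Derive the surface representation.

Rule 1: no segment meets the rule's conditions; no change.
After rule 1: divzepleke
Rule 2: no segment meets the rule's conditions; no change.

[divzepleke]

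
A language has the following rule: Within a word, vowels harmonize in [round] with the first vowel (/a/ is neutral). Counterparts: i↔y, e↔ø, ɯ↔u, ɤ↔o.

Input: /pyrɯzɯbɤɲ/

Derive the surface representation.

/ɯ/ harmonizes with /y/ ([+round]) → [u]
/ɯ/ harmonizes with /y/ ([+round]) → [u]
/ɤ/ harmonizes with /y/ ([+round]) → [o]

[pyruzuboɲ]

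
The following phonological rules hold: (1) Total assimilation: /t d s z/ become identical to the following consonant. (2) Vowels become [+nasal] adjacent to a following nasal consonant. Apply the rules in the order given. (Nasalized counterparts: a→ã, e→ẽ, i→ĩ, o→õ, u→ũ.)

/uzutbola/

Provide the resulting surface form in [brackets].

[uzubbola]

Rule 1: /t/ before /b/ → [b] (total assimilation)
After rule 1: uzubbola
Rule 2: no segment meets the rule's conditions; no change.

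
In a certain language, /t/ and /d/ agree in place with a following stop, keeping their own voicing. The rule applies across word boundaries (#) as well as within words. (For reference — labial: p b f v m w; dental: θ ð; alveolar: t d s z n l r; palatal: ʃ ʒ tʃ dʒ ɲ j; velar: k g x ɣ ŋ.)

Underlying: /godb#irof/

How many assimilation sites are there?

/d/ before /b/ (labial) → [b]
1 segment changes.

1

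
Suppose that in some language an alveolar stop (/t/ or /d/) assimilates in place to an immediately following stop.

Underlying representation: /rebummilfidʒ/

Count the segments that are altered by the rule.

0

No segment meets the rule's conditions.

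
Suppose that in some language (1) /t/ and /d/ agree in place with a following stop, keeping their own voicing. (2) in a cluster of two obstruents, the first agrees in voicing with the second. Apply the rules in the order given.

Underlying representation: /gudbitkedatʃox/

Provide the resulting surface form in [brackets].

[gubbikkedatʃox]

Rule 1: /d/ before /b/ (labial) → [b]
Rule 1: /t/ before /k/ (velar) → [k]
After rule 1: gubbikkedatʃox
Rule 2: no segment meets the rule's conditions; no change.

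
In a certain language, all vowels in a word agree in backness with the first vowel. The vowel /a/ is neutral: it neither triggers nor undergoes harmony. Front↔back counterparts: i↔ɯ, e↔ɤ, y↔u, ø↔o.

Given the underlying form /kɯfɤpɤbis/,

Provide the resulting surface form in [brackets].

[kɯfɤpɤbɯs]

/i/ harmonizes with /ɯ/ ([+back]) → [ɯ]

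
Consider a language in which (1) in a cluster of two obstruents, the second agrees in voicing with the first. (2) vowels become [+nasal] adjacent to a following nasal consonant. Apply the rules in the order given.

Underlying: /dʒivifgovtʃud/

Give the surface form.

[dʒivifkovdʒud]

Rule 1: /g/ after /f/ (voiceless) → [k]
Rule 1: /tʃ/ after /v/ (voiced) → [dʒ]
After rule 1: dʒivifkovdʒud
Rule 2: no segment meets the rule's conditions; no change.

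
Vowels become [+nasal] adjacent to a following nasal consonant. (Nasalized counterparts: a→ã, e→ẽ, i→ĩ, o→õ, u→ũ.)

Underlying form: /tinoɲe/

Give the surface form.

[tĩnõɲe]

/i/ before nasal /n/ → [ĩ]
/o/ before nasal /ɲ/ → [õ]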